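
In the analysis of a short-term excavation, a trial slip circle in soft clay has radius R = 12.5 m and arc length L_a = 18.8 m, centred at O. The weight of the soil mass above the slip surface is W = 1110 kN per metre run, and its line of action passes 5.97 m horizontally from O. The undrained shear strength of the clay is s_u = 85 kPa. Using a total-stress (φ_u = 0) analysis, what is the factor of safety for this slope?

Taking moments about the centre O, the resisting moment is provided by the undrained shear strength acting along the arc:
M_R = s_u·L_a·R = 85·18.80·12.5 = 19975.0 kN·m/m
M_D = W·d = 1110·5.97 = 6626.7 kN·m/m
FS = M_R / M_D = 19975.0 / 6626.7 = 3.014

FS = 3.01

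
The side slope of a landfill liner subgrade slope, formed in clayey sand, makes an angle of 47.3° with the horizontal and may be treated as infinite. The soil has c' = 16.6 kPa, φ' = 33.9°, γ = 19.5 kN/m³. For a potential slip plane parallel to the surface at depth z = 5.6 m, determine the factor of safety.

FS = 0.93

For an infinite slope with a slip plane parallel to the surface (no pore pressure): FS = [c' + γz cos²β tanφ'] / [γz sinβ cosβ].
γz = 19.5·5.6 = 109.20 kN/m²
Numerator = 16.6 + 109.20·cos²47.3°·tan33.9° = 16.6 + 109.20·0.4599·0.6720 = 50.347 kPa
Denominator = 109.20·sin47.3°·cos47.3° = 109.20·0.7349·0.6782 = 54.424 kPa
FS = 50.347 / 54.424 = 0.925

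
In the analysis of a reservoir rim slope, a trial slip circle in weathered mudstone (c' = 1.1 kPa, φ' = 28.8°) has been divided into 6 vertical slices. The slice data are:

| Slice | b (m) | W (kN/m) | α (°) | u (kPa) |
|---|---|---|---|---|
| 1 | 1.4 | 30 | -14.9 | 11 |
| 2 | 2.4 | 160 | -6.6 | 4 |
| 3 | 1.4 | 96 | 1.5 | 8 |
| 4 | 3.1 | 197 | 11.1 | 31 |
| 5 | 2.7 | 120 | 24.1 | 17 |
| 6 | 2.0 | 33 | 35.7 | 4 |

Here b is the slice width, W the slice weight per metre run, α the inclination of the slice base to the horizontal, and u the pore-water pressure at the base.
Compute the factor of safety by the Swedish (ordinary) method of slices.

Ordinary method of slices: FS = Σ[c'·Δl_i + (W_i cosα_i − u_i·Δl_i)·tanφ'] / Σ W_i sinα_i, with Δl_i = b_i / cosα_i.
Slice 1: Δl = 1.4/cos(-14.9°) = 1.449 m; N'_1 = 30·cos(-14.9°) − 11·1.449 = 13.1; c'Δl = 1.59; W sinα = -7.7
Slice 2: Δl = 2.4/cos(-6.6°) = 2.416 m; N'_2 = 160·cos(-6.6°) − 4·2.416 = 149.3; c'Δl = 2.66; W sinα = -18.4
Slice 3: Δl = 1.4/cos1.5° = 1.400 m; N'_3 = 96·cos1.5° − 8·1.400 = 84.8; c'Δl = 1.54; W sinα = 2.5
Slice 4: Δl = 3.1/cos11.1° = 3.159 m; N'_4 = 197·cos11.1° − 31·3.159 = 95.4; c'Δl = 3.48; W sinα = 37.9
Slice 5: Δl = 2.7/cos24.1° = 2.958 m; N'_5 = 120·cos24.1° − 17·2.958 = 59.3; c'Δl = 3.25; W sinα = 49.0
Slice 6: Δl = 2.0/cos35.7° = 2.463 m; N'_6 = 33·cos35.7° − 4·2.463 = 16.9; c'Δl = 2.71; W sinα = 19.3
Σc'Δl = 15.2 kN/m; ΣN' = 418.7 kN/m; ΣW sinα = 82.6 kN/m
Resisting = 15.2 + 418.7·tan28.8° = 15.2 + 230.2 = 245.4 kN/m
FS = 245.4 / 82.6 = 2.971

FS = 2.97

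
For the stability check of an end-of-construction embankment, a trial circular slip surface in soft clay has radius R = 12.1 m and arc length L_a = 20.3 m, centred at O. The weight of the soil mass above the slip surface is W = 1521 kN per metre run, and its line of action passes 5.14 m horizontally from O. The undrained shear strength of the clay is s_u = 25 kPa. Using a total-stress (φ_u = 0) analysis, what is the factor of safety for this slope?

Taking moments about the centre O, the resisting moment is provided by the undrained shear strength acting along the arc:
M_R = s_u·L_a·R = 25·20.30·12.1 = 6140.8 kN·m/m
M_D = W·d = 1521·5.14 = 7817.9 kN·m/m
FS = M_R / M_D = 6140.8 / 7817.9 = 0.785

FS = 0.79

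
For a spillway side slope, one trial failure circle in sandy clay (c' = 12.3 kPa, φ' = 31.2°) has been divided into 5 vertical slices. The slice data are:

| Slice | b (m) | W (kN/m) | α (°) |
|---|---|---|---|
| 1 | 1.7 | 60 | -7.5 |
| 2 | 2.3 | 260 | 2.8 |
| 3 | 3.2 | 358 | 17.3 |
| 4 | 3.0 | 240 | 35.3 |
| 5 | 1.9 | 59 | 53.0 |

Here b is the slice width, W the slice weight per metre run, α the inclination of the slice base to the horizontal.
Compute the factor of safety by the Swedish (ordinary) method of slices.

FS = 2.41

Ordinary method of slices: FS = Σ[c'·Δl_i + (W_i cosα_i)·tanφ'] / Σ W_i sinα_i, with Δl_i = b_i / cosα_i.
Slice 1: Δl = 1.7/cos(-7.5°) = 1.715 m; N'_1 = 60·cos(-7.5°) = 59.5; c'Δl = 21.09; W sinα = -7.8
Slice 2: Δl = 2.3/cos2.8° = 2.303 m; N'_2 = 260·cos2.8° = 259.7; c'Δl = 28.32; W sinα = 12.7
Slice 3: Δl = 3.2/cos17.3° = 3.352 m; N'_3 = 358·cos17.3° = 341.8; c'Δl = 41.22; W sinα = 106.5
Slice 4: Δl = 3.0/cos35.3° = 3.676 m; N'_4 = 240·cos35.3° = 195.9; c'Δl = 45.21; W sinα = 138.7
Slice 5: Δl = 1.9/cos53.0° = 3.157 m; N'_5 = 59·cos53.0° = 35.5; c'Δl = 38.83; W sinα = 47.1
Σc'Δl = 174.7 kN/m; ΣN' = 892.4 kN/m; ΣW sinα = 297.1 kN/m
Resisting = 174.7 + 892.4·tan31.2° = 174.7 + 540.4 = 715.1 kN/m
FS = 715.1 / 297.1 = 2.407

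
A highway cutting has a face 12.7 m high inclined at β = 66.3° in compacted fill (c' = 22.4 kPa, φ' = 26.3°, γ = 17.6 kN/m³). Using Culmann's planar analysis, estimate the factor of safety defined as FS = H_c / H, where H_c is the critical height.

FS = 1.41

H_c = (4c'/γ) · sinβ cosφ' / [1 − cos(β − φ')]
    = (4·22.4/17.6) · sin66.3°·cos26.3° / [1 − cos40.0°]
    = 5.091 · 0.8209 / 0.2340 = 17.86 m
FS = H_c / H = 17.86 / 12.7 = 1.406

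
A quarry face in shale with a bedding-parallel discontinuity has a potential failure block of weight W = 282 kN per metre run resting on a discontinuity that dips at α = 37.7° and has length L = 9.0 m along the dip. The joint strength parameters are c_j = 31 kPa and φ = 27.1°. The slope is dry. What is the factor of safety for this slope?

FS = 2.28

Resolving the block weight along and normal to the plane and applying the Mohr–Coulomb strength on the joint:
N' = W cosα = 282·cos37.7° = 223.1 kN/m
Driving force T = W sinα = 282·sin37.7° = 172.5 kN/m
Resisting force R = c_j·L + N'·tanφ = 31·9.0 + 223.1·tan27.1° = 279.0 + 114.2 = 393.2 kN/m
FS = R / T = 393.2 / 172.5 = 2.280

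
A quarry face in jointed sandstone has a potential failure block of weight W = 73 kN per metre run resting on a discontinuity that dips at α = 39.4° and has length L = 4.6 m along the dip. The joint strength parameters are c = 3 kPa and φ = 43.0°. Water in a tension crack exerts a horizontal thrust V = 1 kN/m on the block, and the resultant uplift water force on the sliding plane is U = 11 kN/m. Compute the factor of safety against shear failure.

Resolving the block weight along and normal to the plane and applying the Mohr–Coulomb strength on the joint:
N' = W cosα − U − V sinα = 73·cos39.4° − 11 − 1·sin39.4° = 44.8 kN/m
Driving force T = W sinα + V cosα = 73·sin39.4° + 1·cos39.4° = 47.1 kN/m
Resisting force R = c·L + N'·tanφ = 3·4.6 + 44.8·tan43.0° = 13.8 + 41.8 = 55.6 kN/m
FS = R / T = 55.6 / 47.1 = 1.179

FS = 1.18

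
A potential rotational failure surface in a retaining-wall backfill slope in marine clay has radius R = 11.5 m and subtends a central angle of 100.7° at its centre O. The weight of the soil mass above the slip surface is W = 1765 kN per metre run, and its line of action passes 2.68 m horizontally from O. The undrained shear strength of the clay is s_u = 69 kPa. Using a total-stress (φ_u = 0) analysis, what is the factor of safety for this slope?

FS = 3.39

Taking moments about the centre O, the resisting moment is provided by the undrained shear strength acting along the arc:
Arc length L_a = R·θ = 11.5·(100.7°·π/180) = 11.5·1.7575 = 20.21 m
M_R = s_u·L_a·R = 69·20.21·11.5 = 16038.1 kN·m/m
M_D = W·d = 1765·2.68 = 4730.2 kN·m/m
FS = M_R / M_D = 16038.1 / 4730.2 = 3.391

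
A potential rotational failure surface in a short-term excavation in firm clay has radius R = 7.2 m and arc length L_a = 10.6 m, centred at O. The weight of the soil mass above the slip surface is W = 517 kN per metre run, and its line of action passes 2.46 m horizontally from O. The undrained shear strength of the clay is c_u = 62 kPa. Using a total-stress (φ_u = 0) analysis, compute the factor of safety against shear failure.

Taking moments about the centre O, the resisting moment is provided by the undrained shear strength acting along the arc:
M_R = c_u·L_a·R = 62·10.60·7.2 = 4731.8 kN·m/m
M_D = W·d = 517·2.46 = 1271.8 kN·m/m
FS = M_R / M_D = 4731.8 / 1271.8 = 3.721

FS = 3.72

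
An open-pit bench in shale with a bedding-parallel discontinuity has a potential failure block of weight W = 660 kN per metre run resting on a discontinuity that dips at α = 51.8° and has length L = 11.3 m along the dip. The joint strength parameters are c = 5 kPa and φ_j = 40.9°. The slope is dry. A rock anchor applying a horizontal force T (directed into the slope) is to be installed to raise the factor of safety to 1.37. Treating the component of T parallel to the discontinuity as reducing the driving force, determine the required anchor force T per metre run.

Resolving forces along and normal to the sliding plane, with the horizontal anchor force T adding T·sinα to the effective normal force and T·cosα acting up the plane against the driving force:
FS = [cL + (W cosα + T sinα) tanφ_j] / [W sinα − T cosα]
Without the anchor: N' = 408.1 kN/m, driving T_d = 518.7 kN/m, resisting R = 5·11.3 + 408.1·tan40.9° = 410.1 kN/m, FS = 0.79.
Setting FS = 1.37 and solving for T:
1.37·(518.7 − T cos51.8°) = 410.1 + T sin51.8°·tan40.9°
T·(sin51.8°·tan40.9° + 1.37·cos51.8°) = 1.37·518.7 − 410.1
T·(0.7859·0.8662 + 1.37·0.6184) = 710.6 − 410.1 = 300.5
T·1.5280 = 300.5
T = 196.7 kN/m

T = 197 kN/m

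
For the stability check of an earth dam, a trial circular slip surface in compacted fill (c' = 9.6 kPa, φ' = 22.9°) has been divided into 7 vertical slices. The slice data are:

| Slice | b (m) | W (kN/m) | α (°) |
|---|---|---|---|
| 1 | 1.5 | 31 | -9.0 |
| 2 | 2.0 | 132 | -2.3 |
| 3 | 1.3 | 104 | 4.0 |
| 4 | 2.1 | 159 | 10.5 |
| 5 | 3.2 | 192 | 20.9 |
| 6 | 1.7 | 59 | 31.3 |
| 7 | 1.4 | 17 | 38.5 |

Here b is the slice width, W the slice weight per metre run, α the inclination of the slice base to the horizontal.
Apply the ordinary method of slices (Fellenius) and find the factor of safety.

FS = 3.07

Ordinary method of slices: FS = Σ[c'·Δl_i + (W_i cosα_i)·tanφ'] / Σ W_i sinα_i, with Δl_i = b_i / cosα_i.
Slice 1: Δl = 1.5/cos(-9.0°) = 1.519 m; N'_1 = 31·cos(-9.0°) = 30.6; c'Δl = 14.58; W sinα = -4.8
Slice 2: Δl = 2.0/cos(-2.3°) = 2.002 m; N'_2 = 132·cos(-2.3°) = 131.9; c'Δl = 19.22; W sinα = -5.3
Slice 3: Δl = 1.3/cos4.0° = 1.303 m; N'_3 = 104·cos4.0° = 103.7; c'Δl = 12.51; W sinα = 7.3
Slice 4: Δl = 2.1/cos10.5° = 2.136 m; N'_4 = 159·cos10.5° = 156.3; c'Δl = 20.50; W sinα = 29.0
Slice 5: Δl = 3.2/cos20.9° = 3.425 m; N'_5 = 192·cos20.9° = 179.4; c'Δl = 32.88; W sinα = 68.5
Slice 6: Δl = 1.7/cos31.3° = 1.990 m; N'_6 = 59·cos31.3° = 50.4; c'Δl = 19.10; W sinα = 30.7
Slice 7: Δl = 1.4/cos38.5° = 1.789 m; N'_7 = 17·cos38.5° = 13.3; c'Δl = 17.17; W sinα = 10.6
Σc'Δl = 136.0 kN/m; ΣN' = 665.7 kN/m; ΣW sinα = 135.8 kN/m
Resisting = 136.0 + 665.7·tan22.9° = 136.0 + 281.2 = 417.2 kN/m
FS = 417.2 / 135.8 = 3.072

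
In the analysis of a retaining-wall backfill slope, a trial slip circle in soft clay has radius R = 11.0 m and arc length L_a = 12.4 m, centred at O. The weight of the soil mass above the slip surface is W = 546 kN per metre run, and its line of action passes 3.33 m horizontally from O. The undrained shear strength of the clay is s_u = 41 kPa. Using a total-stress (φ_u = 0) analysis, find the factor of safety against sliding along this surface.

Taking moments about the centre O, the resisting moment is provided by the undrained shear strength acting along the arc:
M_R = s_u·L_a·R = 41·12.40·11.0 = 5592.4 kN·m/m
M_D = W·d = 546·3.33 = 1818.2 kN·m/m
FS = M_R / M_D = 5592.4 / 1818.2 = 3.076

FS = 3.08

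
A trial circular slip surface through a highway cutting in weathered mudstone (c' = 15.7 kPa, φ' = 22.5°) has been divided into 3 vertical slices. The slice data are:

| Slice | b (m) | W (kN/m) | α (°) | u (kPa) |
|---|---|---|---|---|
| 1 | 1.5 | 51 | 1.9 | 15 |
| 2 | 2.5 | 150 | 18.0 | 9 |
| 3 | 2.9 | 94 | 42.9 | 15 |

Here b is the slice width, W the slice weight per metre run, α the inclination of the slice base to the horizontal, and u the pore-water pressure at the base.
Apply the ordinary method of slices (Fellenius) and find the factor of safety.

Ordinary method of slices: FS = Σ[c'·Δl_i + (W_i cosα_i − u_i·Δl_i)·tanφ'] / Σ W_i sinα_i, with Δl_i = b_i / cosα_i.
Slice 1: Δl = 1.5/cos1.9° = 1.501 m; N'_1 = 51·cos1.9° − 15·1.501 = 28.5; c'Δl = 23.56; W sinα = 1.7
Slice 2: Δl = 2.5/cos18.0° = 2.629 m; N'_2 = 150·cos18.0° − 9·2.629 = 119.0; c'Δl = 41.27; W sinα = 46.4
Slice 3: Δl = 2.9/cos42.9° = 3.959 m; N'_3 = 94·cos42.9° − 15·3.959 = 9.5; c'Δl = 62.15; W sinα = 64.0
Σc'Δl = 127.0 kN/m; ΣN' = 156.9 kN/m; ΣW sinα = 112.0 kN/m
Resisting = 127.0 + 156.9·tan22.5° = 127.0 + 65.0 = 192.0 kN/m
FS = 192.0 / 112.0 = 1.714

FS = 1.71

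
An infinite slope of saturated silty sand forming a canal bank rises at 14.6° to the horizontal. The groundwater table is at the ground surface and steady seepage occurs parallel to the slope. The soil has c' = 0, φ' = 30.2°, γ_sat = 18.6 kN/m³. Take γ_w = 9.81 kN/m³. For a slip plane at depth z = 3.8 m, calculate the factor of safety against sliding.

FS = 1.06

With seepage parallel to the slope and the water table at the surface, the effective normal stress on the slip plane uses the buoyant unit weight γ' = γ_sat − γ_w while the driving shear stress uses γ_sat:
FS = [c' + γ' z cos²β tanφ'] / [γ_sat z sinβ cosβ]
(For c' = 0 this reduces to FS = (γ'/γ_sat)·tanφ'/tanβ.)
γ' = 18.6 − 9.81 = 8.79 kN/m³
Numerator = 0.0 + 8.79·3.8·cos²14.6°·tan30.2° = 0.0 + 8.79·3.8·0.9365·0.5820 = 18.205 kPa
Denominator = 18.6·3.8·sin14.6°·cos14.6° = 18.6·3.8·0.2521·0.9677 = 17.241 kPa
FS = 18.205 / 17.241 = 1.056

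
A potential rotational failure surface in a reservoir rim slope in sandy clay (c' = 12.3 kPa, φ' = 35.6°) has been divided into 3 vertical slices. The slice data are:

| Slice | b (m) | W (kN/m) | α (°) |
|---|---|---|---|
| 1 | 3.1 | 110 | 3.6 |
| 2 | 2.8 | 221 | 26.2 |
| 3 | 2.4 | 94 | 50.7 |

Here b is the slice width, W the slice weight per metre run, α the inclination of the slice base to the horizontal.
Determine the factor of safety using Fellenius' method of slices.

FS = 2.18

Ordinary method of slices: FS = Σ[c'·Δl_i + (W_i cosα_i)·tanφ'] / Σ W_i sinα_i, with Δl_i = b_i / cosα_i.
Slice 1: Δl = 3.1/cos3.6° = 3.106 m; N'_1 = 110·cos3.6° = 109.8; c'Δl = 38.21; W sinα = 6.9
Slice 2: Δl = 2.8/cos26.2° = 3.121 m; N'_2 = 221·cos26.2° = 198.3; c'Δl = 38.38; W sinα = 97.6
Slice 3: Δl = 2.4/cos50.7° = 3.789 m; N'_3 = 94·cos50.7° = 59.5; c'Δl = 46.61; W sinα = 72.7
Σc'Δl = 123.2 kN/m; ΣN' = 367.6 kN/m; ΣW sinα = 177.2 kN/m
Resisting = 123.2 + 367.6·tan35.6° = 123.2 + 263.2 = 386.4 kN/m
FS = 386.4 / 177.2 = 2.180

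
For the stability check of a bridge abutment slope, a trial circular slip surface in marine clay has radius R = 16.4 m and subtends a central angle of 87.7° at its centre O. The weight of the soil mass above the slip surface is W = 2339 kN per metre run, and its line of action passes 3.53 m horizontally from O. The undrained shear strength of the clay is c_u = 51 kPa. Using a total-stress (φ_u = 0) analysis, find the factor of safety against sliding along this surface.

FS = 2.54

Taking moments about the centre O, the resisting moment is provided by the undrained shear strength acting along the arc:
Arc length L_a = R·θ = 16.4·(87.7°·π/180) = 16.4·1.5307 = 25.10 m
M_R = c_u·L_a·R = 51·25.10·16.4 = 20995.9 kN·m/m
M_D = W·d = 2339·3.53 = 8256.7 kN·m/m
FS = M_R / M_D = 20995.9 / 8256.7 = 2.543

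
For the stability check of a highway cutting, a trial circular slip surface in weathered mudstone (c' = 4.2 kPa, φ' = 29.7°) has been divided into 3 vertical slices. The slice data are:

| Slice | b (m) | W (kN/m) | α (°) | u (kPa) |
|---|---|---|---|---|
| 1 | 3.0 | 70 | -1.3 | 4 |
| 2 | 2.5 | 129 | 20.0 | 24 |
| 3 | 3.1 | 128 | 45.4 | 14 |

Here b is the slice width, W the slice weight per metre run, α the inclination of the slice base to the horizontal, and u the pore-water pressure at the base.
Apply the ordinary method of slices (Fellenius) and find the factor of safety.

Ordinary method of slices: FS = Σ[c'·Δl_i + (W_i cosα_i − u_i·Δl_i)·tanφ'] / Σ W_i sinα_i, with Δl_i = b_i / cosα_i.
Slice 1: Δl = 3.0/cos(-1.3°) = 3.001 m; N'_1 = 70·cos(-1.3°) − 4·3.001 = 58.0; c'Δl = 12.60; W sinα = -1.6
Slice 2: Δl = 2.5/cos20.0° = 2.660 m; N'_2 = 129·cos20.0° − 24·2.660 = 57.4; c'Δl = 11.17; W sinα = 44.1
Slice 3: Δl = 3.1/cos45.4° = 4.415 m; N'_3 = 128·cos45.4° − 14·4.415 = 28.1; c'Δl = 18.54; W sinα = 91.1
Σc'Δl = 42.3 kN/m; ΣN' = 143.4 kN/m; ΣW sinα = 133.7 kN/m
Resisting = 42.3 + 143.4·tan29.7° = 42.3 + 81.8 = 124.1 kN/m
FS = 124.1 / 133.7 = 0.929

FS = 0.93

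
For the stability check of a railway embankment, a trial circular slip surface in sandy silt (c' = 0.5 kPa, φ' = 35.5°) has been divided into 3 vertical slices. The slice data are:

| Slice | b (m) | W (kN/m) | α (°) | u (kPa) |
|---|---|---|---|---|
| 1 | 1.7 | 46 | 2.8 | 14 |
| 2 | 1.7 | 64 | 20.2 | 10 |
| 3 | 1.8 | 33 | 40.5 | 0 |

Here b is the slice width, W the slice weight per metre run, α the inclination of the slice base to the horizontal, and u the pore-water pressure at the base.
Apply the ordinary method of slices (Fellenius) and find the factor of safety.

Ordinary method of slices: FS = Σ[c'·Δl_i + (W_i cosα_i − u_i·Δl_i)·tanφ'] / Σ W_i sinα_i, with Δl_i = b_i / cosα_i.
Slice 1: Δl = 1.7/cos2.8° = 1.702 m; N'_1 = 46·cos2.8° − 14·1.702 = 22.1; c'Δl = 0.85; W sinα = 2.2
Slice 2: Δl = 1.7/cos20.2° = 1.811 m; N'_2 = 64·cos20.2° − 10·1.811 = 41.9; c'Δl = 0.91; W sinα = 22.1
Slice 3: Δl = 1.8/cos40.5° = 2.367 m; N'_3 = 33·cos40.5° − 0·2.367 = 25.1; c'Δl = 1.18; W sinα = 21.4
Σc'Δl = 2.9 kN/m; ΣN' = 89.2 kN/m; ΣW sinα = 45.8 kN/m
Resisting = 2.9 + 89.2·tan35.5° = 2.9 + 63.6 = 66.5 kN/m
FS = 66.5 / 45.8 = 1.453

FS = 1.45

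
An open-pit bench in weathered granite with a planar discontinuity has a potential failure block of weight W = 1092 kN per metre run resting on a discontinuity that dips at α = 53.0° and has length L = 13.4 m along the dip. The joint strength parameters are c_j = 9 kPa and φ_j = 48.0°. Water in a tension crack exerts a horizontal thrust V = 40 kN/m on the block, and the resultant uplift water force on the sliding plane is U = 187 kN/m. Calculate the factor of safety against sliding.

Resolving the block weight along and normal to the plane and applying the Mohr–Coulomb strength on the joint:
N' = W cosα − U − V sinα = 1092·cos53.0° − 187 − 40·sin53.0° = 438.2 kN/m
Driving force T = W sinα + V cosα = 1092·sin53.0° + 40·cos53.0° = 896.2 kN/m
Resisting force R = c_j·L + N'·tanφ_j = 9·13.4 + 438.2·tan48.0° = 120.6 + 486.7 = 607.3 kN/m
FS = R / T = 607.3 / 896.2 = 0.678

FS = 0.68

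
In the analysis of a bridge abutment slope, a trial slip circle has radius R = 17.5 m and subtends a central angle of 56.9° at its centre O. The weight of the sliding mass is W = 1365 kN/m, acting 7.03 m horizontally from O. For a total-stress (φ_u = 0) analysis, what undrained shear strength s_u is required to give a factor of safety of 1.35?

FS = s_u·L_a·R / (W·d), so s_u = FS·W·d / (L_a·R).
Arc length L_a = R·θ = 17.5·(56.9°·π/180) = 17.5·0.9931 = 17.38 m
s_u = 1.35·1365·7.03 / (17.38·17.5) = 12954.5 / 304.13 = 42.59 kPa

s_u = 42.6 kPa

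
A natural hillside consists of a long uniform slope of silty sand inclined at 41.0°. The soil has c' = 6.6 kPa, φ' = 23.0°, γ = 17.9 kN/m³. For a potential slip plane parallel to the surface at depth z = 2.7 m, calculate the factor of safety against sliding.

FS = 0.76

For an infinite slope with a slip plane parallel to the surface (no pore pressure): FS = [c' + γz cos²β tanφ'] / [γz sinβ cosβ].
γz = 17.9·2.7 = 48.33 kN/m²
Numerator = 6.6 + 48.33·cos²41.0°·tan23.0° = 6.6 + 48.33·0.5696·0.4245 = 18.285 kPa
Denominator = 48.33·sin41.0°·cos41.0° = 48.33·0.6561·0.7547 = 23.930 kPa
FS = 18.285 / 23.930 = 0.764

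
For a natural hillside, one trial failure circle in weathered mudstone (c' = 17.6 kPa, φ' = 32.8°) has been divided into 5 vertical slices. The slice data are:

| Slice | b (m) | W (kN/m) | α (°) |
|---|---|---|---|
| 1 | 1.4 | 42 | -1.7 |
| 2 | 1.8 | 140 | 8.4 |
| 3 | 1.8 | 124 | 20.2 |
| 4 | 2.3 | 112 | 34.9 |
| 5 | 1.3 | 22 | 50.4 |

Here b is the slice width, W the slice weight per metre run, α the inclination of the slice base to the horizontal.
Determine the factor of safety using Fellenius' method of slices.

Ordinary method of slices: FS = Σ[c'·Δl_i + (W_i cosα_i)·tanφ'] / Σ W_i sinα_i, with Δl_i = b_i / cosα_i.
Slice 1: Δl = 1.4/cos(-1.7°) = 1.401 m; N'_1 = 42·cos(-1.7°) = 42.0; c'Δl = 24.65; W sinα = -1.2
Slice 2: Δl = 1.8/cos8.4° = 1.820 m; N'_2 = 140·cos8.4° = 138.5; c'Δl = 32.02; W sinα = 20.5
Slice 3: Δl = 1.8/cos20.2° = 1.918 m; N'_3 = 124·cos20.2° = 116.4; c'Δl = 33.76; W sinα = 42.8
Slice 4: Δl = 2.3/cos34.9° = 2.804 m; N'_4 = 112·cos34.9° = 91.9; c'Δl = 49.36; W sinα = 64.1
Slice 5: Δl = 1.3/cos50.4° = 2.039 m; N'_5 = 22·cos50.4° = 14.0; c'Δl = 35.89; W sinα = 17.0
Σc'Δl = 175.7 kN/m; ΣN' = 402.7 kN/m; ΣW sinα = 143.1 kN/m
Resisting = 175.7 + 402.7·tan32.8° = 175.7 + 259.5 = 435.2 kN/m
FS = 435.2 / 143.1 = 3.042

FS = 3.04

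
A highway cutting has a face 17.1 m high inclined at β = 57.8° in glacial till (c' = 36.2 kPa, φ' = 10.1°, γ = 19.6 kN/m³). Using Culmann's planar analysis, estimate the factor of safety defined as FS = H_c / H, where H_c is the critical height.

FS = 1.10

H_c = (4c'/γ) · sinβ cosφ' / [1 − cos(β − φ')]
    = (4·36.2/19.6) · sin57.8°·cos10.1° / [1 − cos47.7°]
    = 7.388 · 0.8331 / 0.3270 = 18.82 m
FS = H_c / H = 18.82 / 17.1 = 1.101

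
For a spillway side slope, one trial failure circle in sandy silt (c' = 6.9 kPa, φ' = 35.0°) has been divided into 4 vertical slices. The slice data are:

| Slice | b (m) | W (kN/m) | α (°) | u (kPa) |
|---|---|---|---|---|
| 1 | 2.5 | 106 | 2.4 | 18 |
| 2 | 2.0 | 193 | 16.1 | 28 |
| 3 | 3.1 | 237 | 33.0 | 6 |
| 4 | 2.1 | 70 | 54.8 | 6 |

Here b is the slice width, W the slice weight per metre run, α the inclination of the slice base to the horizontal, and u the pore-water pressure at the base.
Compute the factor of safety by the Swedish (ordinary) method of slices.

Ordinary method of slices: FS = Σ[c'·Δl_i + (W_i cosα_i − u_i·Δl_i)·tanφ'] / Σ W_i sinα_i, with Δl_i = b_i / cosα_i.
Slice 1: Δl = 2.5/cos2.4° = 2.502 m; N'_1 = 106·cos2.4° − 18·2.502 = 60.9; c'Δl = 17.27; W sinα = 4.4
Slice 2: Δl = 2.0/cos16.1° = 2.082 m; N'_2 = 193·cos16.1° − 28·2.082 = 127.1; c'Δl = 14.36; W sinα = 53.5
Slice 3: Δl = 3.1/cos33.0° = 3.696 m; N'_3 = 237·cos33.0° − 6·3.696 = 176.6; c'Δl = 25.50; W sinα = 129.1
Slice 4: Δl = 2.1/cos54.8° = 3.643 m; N'_4 = 70·cos54.8° − 6·3.643 = 18.5; c'Δl = 25.14; W sinα = 57.2
Σc'Δl = 82.3 kN/m; ΣN' = 383.1 kN/m; ΣW sinα = 244.2 kN/m
Resisting = 82.3 + 383.1·tan35.0° = 82.3 + 268.2 = 350.5 kN/m
FS = 350.5 / 244.2 = 1.435

FS = 1.44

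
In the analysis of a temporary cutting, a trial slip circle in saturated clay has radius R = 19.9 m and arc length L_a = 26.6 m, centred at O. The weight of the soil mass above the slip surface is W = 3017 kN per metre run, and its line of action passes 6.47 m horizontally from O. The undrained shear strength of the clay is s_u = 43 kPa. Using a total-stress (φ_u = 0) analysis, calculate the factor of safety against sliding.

FS = 1.17

Taking moments about the centre O, the resisting moment is provided by the undrained shear strength acting along the arc:
M_R = s_u·L_a·R = 43·26.60·19.9 = 22761.6 kN·m/m
M_D = W·d = 3017·6.47 = 19520.0 kN·m/m
FS = M_R / M_D = 22761.6 / 19520.0 = 1.166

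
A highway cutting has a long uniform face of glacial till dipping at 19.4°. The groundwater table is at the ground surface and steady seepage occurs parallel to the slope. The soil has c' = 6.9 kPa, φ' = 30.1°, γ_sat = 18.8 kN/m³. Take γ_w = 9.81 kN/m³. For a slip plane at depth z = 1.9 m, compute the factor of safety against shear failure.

With seepage parallel to the slope and the water table at the surface, the effective normal stress on the slip plane uses the buoyant unit weight γ' = γ_sat − γ_w while the driving shear stress uses γ_sat:
FS = [c' + γ' z cos²β tanφ'] / [γ_sat z sinβ cosβ]
γ' = 18.8 − 9.81 = 8.99 kN/m³
Numerator = 6.9 + 8.99·1.9·cos²19.4°·tan30.1° = 6.9 + 8.99·1.9·0.8897·0.5797 = 15.709 kPa
Denominator = 18.8·1.9·sin19.4°·cos19.4° = 18.8·1.9·0.3322·0.9432 = 11.191 kPa
FS = 15.709 / 11.191 = 1.404

FS = 1.40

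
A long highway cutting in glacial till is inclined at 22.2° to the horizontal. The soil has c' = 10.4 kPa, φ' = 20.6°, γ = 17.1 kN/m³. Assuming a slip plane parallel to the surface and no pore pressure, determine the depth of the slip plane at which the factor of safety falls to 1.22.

z = 5.82 m

Setting FS = 1.22 in FS = [c' + γz cos²β tanφ'] / [γz sinβ cosβ] and solving for z:
z = c' / [γ cosβ (FS·sinβ − cosβ·tanφ')]
  = 10.4 / [17.1·cos22.2°·(1.22·sin22.2° − cos22.2°·tan20.6°)]
  = 10.4 / [17.1·0.9259·(1.22·0.3778 − 0.9259·0.3759)]
  = 10.4 / 1.7883 = 5.815 m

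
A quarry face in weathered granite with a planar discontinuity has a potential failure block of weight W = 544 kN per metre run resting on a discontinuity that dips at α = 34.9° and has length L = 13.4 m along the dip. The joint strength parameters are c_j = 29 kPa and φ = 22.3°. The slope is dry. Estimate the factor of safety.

Resolving the block weight along and normal to the plane and applying the Mohr–Coulomb strength on the joint:
N' = W cosα = 544·cos34.9° = 446.2 kN/m
Driving force T = W sinα = 544·sin34.9° = 311.2 kN/m
Resisting force R = c_j·L + N'·tanφ = 29·13.4 + 446.2·tan22.3° = 388.6 + 183.0 = 571.6 kN/m
FS = R / T = 571.6 / 311.2 = 1.836

FS = 1.84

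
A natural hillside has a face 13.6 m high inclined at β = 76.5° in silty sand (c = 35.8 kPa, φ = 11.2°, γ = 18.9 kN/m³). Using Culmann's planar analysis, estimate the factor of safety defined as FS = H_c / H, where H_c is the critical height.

FS = 0.91

H_c = (4c/γ) · sinβ cosφ / [1 − cos(β − φ)]
    = (4·35.8/18.9) · sin76.5°·cos11.2° / [1 − cos65.3°]
    = 7.577 · 0.9539 / 0.5821 = 12.41 m
FS = H_c / H = 12.41 / 13.6 = 0.913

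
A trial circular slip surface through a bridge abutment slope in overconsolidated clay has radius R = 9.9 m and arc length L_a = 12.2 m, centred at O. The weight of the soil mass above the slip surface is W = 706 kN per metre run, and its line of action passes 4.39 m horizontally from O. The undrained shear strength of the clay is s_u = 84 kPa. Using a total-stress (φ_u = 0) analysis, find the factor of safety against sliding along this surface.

FS = 3.27

Taking moments about the centre O, the resisting moment is provided by the undrained shear strength acting along the arc:
M_R = s_u·L_a·R = 84·12.20·9.9 = 10145.5 kN·m/m
M_D = W·d = 706·4.39 = 3099.3 kN·m/m
FS = M_R / M_D = 10145.5 / 3099.3 = 3.273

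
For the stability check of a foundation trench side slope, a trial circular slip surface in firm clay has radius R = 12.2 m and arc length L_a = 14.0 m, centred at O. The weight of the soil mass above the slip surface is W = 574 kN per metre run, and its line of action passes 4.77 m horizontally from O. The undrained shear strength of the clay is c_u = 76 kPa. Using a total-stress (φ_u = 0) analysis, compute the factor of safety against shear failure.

Taking moments about the centre O, the resisting moment is provided by the undrained shear strength acting along the arc:
M_R = c_u·L_a·R = 76·14.00·12.2 = 12980.8 kN·m/m
M_D = W·d = 574·4.77 = 2738.0 kN·m/m
FS = M_R / M_D = 12980.8 / 2738.0 = 4.741

FS = 4.74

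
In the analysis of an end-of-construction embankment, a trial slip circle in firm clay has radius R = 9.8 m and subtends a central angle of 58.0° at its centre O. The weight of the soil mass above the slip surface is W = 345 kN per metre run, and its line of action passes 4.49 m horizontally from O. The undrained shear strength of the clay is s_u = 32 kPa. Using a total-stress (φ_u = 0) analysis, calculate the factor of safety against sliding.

FS = 2.01

Taking moments about the centre O, the resisting moment is provided by the undrained shear strength acting along the arc:
Arc length L_a = R·θ = 9.8·(58.0°·π/180) = 9.8·1.0123 = 9.92 m
M_R = s_u·L_a·R = 32·9.92·9.8 = 3111.1 kN·m/m
M_D = W·d = 345·4.49 = 1549.1 kN·m/m
FS = M_R / M_D = 3111.1 / 1549.1 = 2.008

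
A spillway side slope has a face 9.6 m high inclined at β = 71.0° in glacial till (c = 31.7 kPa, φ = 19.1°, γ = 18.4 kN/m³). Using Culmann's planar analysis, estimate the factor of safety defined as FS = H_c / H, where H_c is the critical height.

H_c = (4c/γ) · sinβ cosφ / [1 − cos(β − φ)]
    = (4·31.7/18.4) · sin71.0°·cos19.1° / [1 − cos51.9°]
    = 6.891 · 0.8935 / 0.3830 = 16.08 m
FS = H_c / H = 16.08 / 9.6 = 1.675

FS = 1.67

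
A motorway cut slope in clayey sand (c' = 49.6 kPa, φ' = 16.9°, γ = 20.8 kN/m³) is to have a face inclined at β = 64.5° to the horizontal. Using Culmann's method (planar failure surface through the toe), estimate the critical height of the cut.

Culmann's analysis gives the critical failure plane at α_cr = (β + φ')/2 = (64.5 + 16.9)/2 = 40.7°, and the critical height
H_c = (4c'/γ) · sinβ cosφ' / [1 − cos(β − φ')]
    = (4·49.6/20.8) · sin64.5°·cos16.9° / [1 − cos(47.6°)]
    = 9.538 · 0.9026·0.9568 / [1 − 0.6743]
    = 9.538 · 0.8636 / 0.3257
    = 25.29 m

H_c = 25.29 m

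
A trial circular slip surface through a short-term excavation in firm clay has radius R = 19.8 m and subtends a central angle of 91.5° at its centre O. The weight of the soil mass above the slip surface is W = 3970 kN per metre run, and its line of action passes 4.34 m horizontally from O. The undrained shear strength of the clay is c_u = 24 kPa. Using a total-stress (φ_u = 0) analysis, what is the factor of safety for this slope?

FS = 0.87

Taking moments about the centre O, the resisting moment is provided by the undrained shear strength acting along the arc:
Arc length L_a = R·θ = 19.8·(91.5°·π/180) = 19.8·1.5970 = 31.62 m
M_R = c_u·L_a·R = 24·31.62·19.8 = 15025.9 kN·m/m
M_D = W·d = 3970·4.34 = 17229.8 kN·m/m
FS = M_R / M_D = 15025.9 / 17229.8 = 0.872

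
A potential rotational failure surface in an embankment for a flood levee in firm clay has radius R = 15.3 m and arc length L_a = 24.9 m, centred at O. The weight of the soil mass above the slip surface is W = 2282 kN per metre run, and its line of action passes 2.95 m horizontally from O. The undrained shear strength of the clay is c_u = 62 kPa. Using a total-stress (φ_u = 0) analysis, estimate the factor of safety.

Taking moments about the centre O, the resisting moment is provided by the undrained shear strength acting along the arc:
M_R = c_u·L_a·R = 62·24.90·15.3 = 23620.1 kN·m/m
M_D = W·d = 2282·2.95 = 6731.9 kN·m/m
FS = M_R / M_D = 23620.1 / 6731.9 = 3.509

FS = 3.51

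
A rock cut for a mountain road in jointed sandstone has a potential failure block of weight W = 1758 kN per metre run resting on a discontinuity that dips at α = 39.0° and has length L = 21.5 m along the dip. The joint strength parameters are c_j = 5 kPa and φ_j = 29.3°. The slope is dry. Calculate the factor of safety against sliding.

Resolving the block weight along and normal to the plane and applying the Mohr–Coulomb strength on the joint:
N' = W cosα = 1758·cos39.0° = 1366.2 kN/m
Driving force T = W sinα = 1758·sin39.0° = 1106.3 kN/m
Resisting force R = c_j·L + N'·tanφ_j = 5·21.5 + 1366.2·tan29.3° = 107.5 + 766.7 = 874.2 kN/m
FS = R / T = 874.2 / 1106.3 = 0.790

FS = 0.79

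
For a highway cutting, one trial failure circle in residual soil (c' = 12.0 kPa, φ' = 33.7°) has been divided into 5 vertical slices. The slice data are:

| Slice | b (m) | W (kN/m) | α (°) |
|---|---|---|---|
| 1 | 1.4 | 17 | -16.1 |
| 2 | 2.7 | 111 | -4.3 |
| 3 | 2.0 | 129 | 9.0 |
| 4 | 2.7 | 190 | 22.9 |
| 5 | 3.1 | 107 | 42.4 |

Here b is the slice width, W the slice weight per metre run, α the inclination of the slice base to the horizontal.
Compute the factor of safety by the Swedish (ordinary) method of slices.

Ordinary method of slices: FS = Σ[c'·Δl_i + (W_i cosα_i)·tanφ'] / Σ W_i sinα_i, with Δl_i = b_i / cosα_i.
Slice 1: Δl = 1.4/cos(-16.1°) = 1.457 m; N'_1 = 17·cos(-16.1°) = 16.3; c'Δl = 17.49; W sinα = -4.7
Slice 2: Δl = 2.7/cos(-4.3°) = 2.708 m; N'_2 = 111·cos(-4.3°) = 110.7; c'Δl = 32.49; W sinα = -8.3
Slice 3: Δl = 2.0/cos9.0° = 2.025 m; N'_3 = 129·cos9.0° = 127.4; c'Δl = 24.30; W sinα = 20.2
Slice 4: Δl = 2.7/cos22.9° = 2.931 m; N'_4 = 190·cos22.9° = 175.0; c'Δl = 35.17; W sinα = 73.9
Slice 5: Δl = 3.1/cos42.4° = 4.198 m; N'_5 = 107·cos42.4° = 79.0; c'Δl = 50.38; W sinα = 72.2
Σc'Δl = 159.8 kN/m; ΣN' = 508.5 kN/m; ΣW sinα = 153.2 kN/m
Resisting = 159.8 + 508.5·tan33.7° = 159.8 + 339.1 = 498.9 kN/m
FS = 498.9 / 153.2 = 3.256

FS = 3.26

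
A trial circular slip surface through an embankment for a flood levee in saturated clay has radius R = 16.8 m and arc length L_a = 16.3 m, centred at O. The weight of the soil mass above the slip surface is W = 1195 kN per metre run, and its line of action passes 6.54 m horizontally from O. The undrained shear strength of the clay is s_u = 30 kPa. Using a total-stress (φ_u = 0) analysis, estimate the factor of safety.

Taking moments about the centre O, the resisting moment is provided by the undrained shear strength acting along the arc:
M_R = s_u·L_a·R = 30·16.30·16.8 = 8215.2 kN·m/m
M_D = W·d = 1195·6.54 = 7815.3 kN·m/m
FS = M_R / M_D = 8215.2 / 7815.3 = 1.051

FS = 1.05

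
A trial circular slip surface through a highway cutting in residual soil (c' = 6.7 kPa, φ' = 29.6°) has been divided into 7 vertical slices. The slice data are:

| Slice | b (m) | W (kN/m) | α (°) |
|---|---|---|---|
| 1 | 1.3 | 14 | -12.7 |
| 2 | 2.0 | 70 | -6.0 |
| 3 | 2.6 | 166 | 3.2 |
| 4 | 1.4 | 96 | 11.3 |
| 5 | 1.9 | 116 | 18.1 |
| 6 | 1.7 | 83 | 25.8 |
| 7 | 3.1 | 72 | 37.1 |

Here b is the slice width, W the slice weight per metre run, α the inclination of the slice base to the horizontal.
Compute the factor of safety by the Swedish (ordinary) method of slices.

Ordinary method of slices: FS = Σ[c'·Δl_i + (W_i cosα_i)·tanφ'] / Σ W_i sinα_i, with Δl_i = b_i / cosα_i.
Slice 1: Δl = 1.3/cos(-12.7°) = 1.333 m; N'_1 = 14·cos(-12.7°) = 13.7; c'Δl = 8.93; W sinα = -3.1
Slice 2: Δl = 2.0/cos(-6.0°) = 2.011 m; N'_2 = 70·cos(-6.0°) = 69.6; c'Δl = 13.47; W sinα = -7.3
Slice 3: Δl = 2.6/cos3.2° = 2.604 m; N'_3 = 166·cos3.2° = 165.7; c'Δl = 17.45; W sinα = 9.3
Slice 4: Δl = 1.4/cos11.3° = 1.428 m; N'_4 = 96·cos11.3° = 94.1; c'Δl = 9.57; W sinα = 18.8
Slice 5: Δl = 1.9/cos18.1° = 1.999 m; N'_5 = 116·cos18.1° = 110.3; c'Δl = 13.39; W sinα = 36.0
Slice 6: Δl = 1.7/cos25.8° = 1.888 m; N'_6 = 83·cos25.8° = 74.7; c'Δl = 12.65; W sinα = 36.1
Slice 7: Δl = 3.1/cos37.1° = 3.887 m; N'_7 = 72·cos37.1° = 57.4; c'Δl = 26.04; W sinα = 43.4
Σc'Δl = 101.5 kN/m; ΣN' = 585.6 kN/m; ΣW sinα = 133.3 kN/m
Resisting = 101.5 + 585.6·tan29.6° = 101.5 + 332.6 = 434.1 kN/m
FS = 434.1 / 133.3 = 3.258

FS = 3.26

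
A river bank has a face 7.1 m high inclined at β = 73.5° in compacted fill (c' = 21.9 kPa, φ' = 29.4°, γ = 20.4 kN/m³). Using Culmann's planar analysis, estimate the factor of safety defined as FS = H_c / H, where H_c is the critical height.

FS = 1.79

H_c = (4c'/γ) · sinβ cosφ' / [1 − cos(β − φ')]
    = (4·21.9/20.4) · sin73.5°·cos29.4° / [1 − cos44.1°]
    = 4.294 · 0.8353 / 0.2819 = 12.73 m
FS = H_c / H = 12.73 / 7.1 = 1.792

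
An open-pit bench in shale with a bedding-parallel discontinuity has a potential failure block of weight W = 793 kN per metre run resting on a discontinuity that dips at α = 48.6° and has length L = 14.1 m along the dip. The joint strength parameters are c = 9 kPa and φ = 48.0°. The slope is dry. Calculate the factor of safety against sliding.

FS = 1.19

Resolving the block weight along and normal to the plane and applying the Mohr–Coulomb strength on the joint:
N' = W cosα = 793·cos48.6° = 524.4 kN/m
Driving force T = W sinα = 793·sin48.6° = 594.8 kN/m
Resisting force R = c·L + N'·tanφ = 9·14.1 + 524.4·tan48.0° = 126.9 + 582.4 = 709.3 kN/m
FS = R / T = 709.3 / 594.8 = 1.192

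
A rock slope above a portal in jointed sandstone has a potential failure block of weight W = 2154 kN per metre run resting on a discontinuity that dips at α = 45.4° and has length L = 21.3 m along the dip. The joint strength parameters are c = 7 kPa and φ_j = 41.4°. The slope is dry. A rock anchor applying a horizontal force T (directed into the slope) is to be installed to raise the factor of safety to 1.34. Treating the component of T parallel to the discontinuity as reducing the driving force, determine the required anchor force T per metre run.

T = 365 kN/m

Resolving forces along and normal to the sliding plane, with the horizontal anchor force T adding T·sinα to the effective normal force and T·cosα acting up the plane against the driving force:
FS = [cL + (W cosα + T sinα) tanφ_j] / [W sinα − T cosα]
Without the anchor: N' = 1512.4 kN/m, driving T_d = 1533.7 kN/m, resisting R = 7·21.3 + 1512.4·tan41.4° = 1482.5 kN/m, FS = 0.97.
Setting FS = 1.34 and solving for T:
1.34·(1533.7 − T cos45.4°) = 1482.5 + T sin45.4°·tan41.4°
T·(sin45.4°·tan41.4° + 1.34·cos45.4°) = 1.34·1533.7 − 1482.5
T·(0.7120·0.8816 + 1.34·0.7022) = 2055.2 − 1482.5 = 572.7
T·1.5686 = 572.7
T = 365.1 kN/m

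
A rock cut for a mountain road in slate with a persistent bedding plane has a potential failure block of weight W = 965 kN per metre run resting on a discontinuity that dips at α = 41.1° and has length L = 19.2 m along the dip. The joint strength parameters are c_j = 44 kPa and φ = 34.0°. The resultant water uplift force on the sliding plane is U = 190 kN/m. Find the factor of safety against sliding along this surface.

Resolving the block weight along and normal to the plane and applying the Mohr–Coulomb strength on the joint:
N' = W cosα − U = 965·cos41.1° − 190 = 537.2 kN/m
Driving force T = W sinα = 965·sin41.1° = 634.4 kN/m
Resisting force R = c_j·L + N'·tanφ = 44·19.2 + 537.2·tan34.0° = 844.8 + 362.3 = 1207.1 kN/m
FS = R / T = 1207.1 / 634.4 = 1.903

FS = 1.90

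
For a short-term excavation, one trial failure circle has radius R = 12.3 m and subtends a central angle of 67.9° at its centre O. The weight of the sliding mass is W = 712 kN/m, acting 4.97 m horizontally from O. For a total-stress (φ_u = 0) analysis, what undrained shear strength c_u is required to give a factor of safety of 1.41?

FS = c_u·L_a·R / (W·d), so c_u = FS·W·d / (L_a·R).
Arc length L_a = R·θ = 12.3·(67.9°·π/180) = 12.3·1.1851 = 14.58 m
c_u = 1.41·712·4.97 / (14.58·12.3) = 4989.5 / 179.29 = 27.83 kPa

c_u = 27.8 kPa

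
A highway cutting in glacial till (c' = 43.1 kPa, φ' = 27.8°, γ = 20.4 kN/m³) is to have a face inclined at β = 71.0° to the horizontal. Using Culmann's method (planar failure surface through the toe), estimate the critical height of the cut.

Culmann's analysis gives the critical failure plane at α_cr = (β + φ')/2 = (71.0 + 27.8)/2 = 49.4°, and the critical height
H_c = (4c'/γ) · sinβ cosφ' / [1 − cos(β − φ')]
    = (4·43.1/20.4) · sin71.0°·cos27.8° / [1 − cos(43.2°)]
    = 8.451 · 0.9455·0.8846 / [1 − 0.7290]
    = 8.451 · 0.8364 / 0.2710
    = 26.08 m

H_c = 26.08 m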